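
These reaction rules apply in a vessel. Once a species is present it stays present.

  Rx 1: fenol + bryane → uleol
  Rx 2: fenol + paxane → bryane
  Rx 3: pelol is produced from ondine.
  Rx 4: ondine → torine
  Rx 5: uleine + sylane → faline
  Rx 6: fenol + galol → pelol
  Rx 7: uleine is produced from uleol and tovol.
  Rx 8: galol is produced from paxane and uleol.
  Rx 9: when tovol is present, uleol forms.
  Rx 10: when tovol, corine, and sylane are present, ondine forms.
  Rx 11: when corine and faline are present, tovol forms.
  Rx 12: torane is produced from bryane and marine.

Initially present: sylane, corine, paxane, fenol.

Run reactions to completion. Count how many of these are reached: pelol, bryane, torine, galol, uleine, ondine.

3

fenol and paxane present → bryane forms (Rx 2).
fenol and bryane present → uleol forms (Rx 1).
paxane and uleol present → galol forms (Rx 8).
fenol and galol present → pelol forms (Rx 6).
pelol: reached.
bryane: reached.
torine would need ondine (Rx 4), but ondine never forms.
galol: reached.
uleine would need uleol and tovol (Rx 7), but tovol never forms.
ondine would need tovol, corine, and sylane (Rx 10), but tovol never forms.
Reached: pelol, bryane, and galol — 3 of the 6.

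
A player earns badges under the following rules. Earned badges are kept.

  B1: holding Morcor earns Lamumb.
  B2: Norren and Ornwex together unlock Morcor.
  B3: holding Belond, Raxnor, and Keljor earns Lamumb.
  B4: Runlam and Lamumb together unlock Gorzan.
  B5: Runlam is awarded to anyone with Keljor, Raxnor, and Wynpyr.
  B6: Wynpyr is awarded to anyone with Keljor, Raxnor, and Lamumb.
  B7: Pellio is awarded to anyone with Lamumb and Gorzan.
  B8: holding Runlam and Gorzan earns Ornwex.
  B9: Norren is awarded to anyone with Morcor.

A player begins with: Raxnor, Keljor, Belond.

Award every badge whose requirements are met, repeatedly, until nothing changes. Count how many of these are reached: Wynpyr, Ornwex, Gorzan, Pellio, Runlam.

With Belond, Raxnor, and Keljor, Lamumb is earned (B3).
With Keljor, Raxnor, and Lamumb, Wynpyr is earned (B6).
With Keljor, Raxnor, and Wynpyr, Runlam is earned (B5).
With Runlam and Lamumb, Gorzan is earned (B4).
With Runlam and Gorzan, Ornwex is earned (B8).
With Lamumb and Gorzan, Pellio is earned (B7).
Wynpyr: reached.
Ornwex: reached.
Gorzan: reached.
Pellio: reached.
Runlam: reached.
All 5 are reached.

5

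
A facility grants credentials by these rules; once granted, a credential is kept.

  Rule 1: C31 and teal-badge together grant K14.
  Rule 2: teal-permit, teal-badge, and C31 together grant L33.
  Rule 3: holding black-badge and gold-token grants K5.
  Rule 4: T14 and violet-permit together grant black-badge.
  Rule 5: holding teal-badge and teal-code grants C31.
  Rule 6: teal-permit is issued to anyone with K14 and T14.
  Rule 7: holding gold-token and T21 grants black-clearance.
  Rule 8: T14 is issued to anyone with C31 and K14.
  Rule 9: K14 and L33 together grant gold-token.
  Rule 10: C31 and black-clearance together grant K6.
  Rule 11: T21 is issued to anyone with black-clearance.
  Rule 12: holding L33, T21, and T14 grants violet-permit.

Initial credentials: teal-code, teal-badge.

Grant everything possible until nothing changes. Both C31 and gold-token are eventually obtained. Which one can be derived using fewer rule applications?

C31

C31: Holding teal-badge and teal-code grants C31 (Rule 5). [1 rule application]
gold-token: Holding teal-badge and teal-code grants C31 (Rule 5). Holding C31 and teal-badge grants K14 (Rule 1). Holding C31 and K14 grants T14 (Rule 8). Holding K14 and T14 grants teal-permit (Rule 6). Holding teal-permit, teal-badge, and C31 grants L33 (Rule 2). Holding K14 and L33 grants gold-token (Rule 9). [6 rule applications]
C31 needs fewer.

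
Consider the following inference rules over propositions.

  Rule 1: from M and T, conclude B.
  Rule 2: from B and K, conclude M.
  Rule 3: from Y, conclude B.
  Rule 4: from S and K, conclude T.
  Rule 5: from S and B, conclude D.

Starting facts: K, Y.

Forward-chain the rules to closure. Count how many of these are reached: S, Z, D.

0

No rule produces S, and it is not given.
No rule produces Z, and it is not given.
D would need S and B (Rule 5), but S is never established.
None of the 3 are reached.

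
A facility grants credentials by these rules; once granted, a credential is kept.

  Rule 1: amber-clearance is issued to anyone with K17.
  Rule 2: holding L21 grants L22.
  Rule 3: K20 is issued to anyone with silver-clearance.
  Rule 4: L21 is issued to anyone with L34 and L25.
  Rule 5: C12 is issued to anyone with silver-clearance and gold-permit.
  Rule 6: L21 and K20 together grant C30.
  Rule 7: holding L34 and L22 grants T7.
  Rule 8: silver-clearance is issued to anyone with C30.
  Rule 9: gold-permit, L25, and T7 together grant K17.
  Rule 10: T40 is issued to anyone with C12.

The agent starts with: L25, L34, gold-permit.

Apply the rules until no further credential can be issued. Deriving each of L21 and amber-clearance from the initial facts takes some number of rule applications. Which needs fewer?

L21: Holding L34 and L25 grants L21 (Rule 4). [1 rule application]
amber-clearance: Holding L34 and L25 grants L21 (Rule 4). Holding L21 grants L22 (Rule 2). Holding L34 and L22 grants T7 (Rule 7). Holding gold-permit, L25, and T7 grants K17 (Rule 9). Holding K17 grants amber-clearance (Rule 1). [5 rule applications]
L21 needs fewer.

L21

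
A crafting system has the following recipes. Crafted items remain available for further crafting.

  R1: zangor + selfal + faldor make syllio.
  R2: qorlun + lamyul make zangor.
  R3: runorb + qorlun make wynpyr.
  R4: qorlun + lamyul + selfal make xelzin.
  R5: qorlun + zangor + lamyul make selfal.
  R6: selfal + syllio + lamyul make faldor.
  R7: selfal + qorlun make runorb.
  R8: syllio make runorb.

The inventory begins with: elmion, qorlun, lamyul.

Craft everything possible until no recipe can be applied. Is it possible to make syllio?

syllio would need zangor, selfal, and faldor (R1), but faldor is never obtained.

No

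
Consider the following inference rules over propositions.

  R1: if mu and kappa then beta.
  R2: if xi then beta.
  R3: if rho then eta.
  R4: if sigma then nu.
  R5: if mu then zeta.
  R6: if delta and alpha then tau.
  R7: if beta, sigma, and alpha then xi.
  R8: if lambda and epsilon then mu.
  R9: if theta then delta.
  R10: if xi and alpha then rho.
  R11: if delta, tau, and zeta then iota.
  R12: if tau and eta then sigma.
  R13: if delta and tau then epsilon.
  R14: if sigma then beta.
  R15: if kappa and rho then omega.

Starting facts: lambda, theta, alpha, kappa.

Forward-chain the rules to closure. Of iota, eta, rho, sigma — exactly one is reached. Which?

From theta, R9 gives delta.
From delta and alpha, R6 gives tau.
From delta and tau, R13 gives epsilon.
From lambda and epsilon, R8 gives mu.
From mu, R5 gives zeta.
From delta, tau, and zeta, R11 gives iota.
eta would need rho (R3), but rho is never established. rho would need xi and alpha (R10), but xi is never established. sigma would need tau and eta (R12), but eta is never established.

iota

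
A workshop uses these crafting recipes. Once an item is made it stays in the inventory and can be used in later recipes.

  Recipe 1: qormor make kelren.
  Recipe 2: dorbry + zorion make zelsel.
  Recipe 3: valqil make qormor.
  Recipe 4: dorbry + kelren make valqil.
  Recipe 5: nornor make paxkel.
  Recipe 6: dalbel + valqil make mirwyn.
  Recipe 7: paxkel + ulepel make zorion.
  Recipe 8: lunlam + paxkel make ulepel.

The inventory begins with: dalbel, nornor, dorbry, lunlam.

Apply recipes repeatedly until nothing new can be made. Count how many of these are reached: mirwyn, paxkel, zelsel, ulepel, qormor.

nornor → paxkel (Recipe 5).
lunlam + paxkel → ulepel (Recipe 8).
paxkel + ulepel → zorion (Recipe 7).
Using Recipe 2, dorbry and zorion make zelsel.
mirwyn would need dalbel and valqil (Recipe 6), but valqil is never obtained.
paxkel: reached.
zelsel: reached.
ulepel: reached.
qormor would need valqil (Recipe 3), but valqil is never obtained.
Reached: paxkel, zelsel, and ulepel — 3 of the 5.

3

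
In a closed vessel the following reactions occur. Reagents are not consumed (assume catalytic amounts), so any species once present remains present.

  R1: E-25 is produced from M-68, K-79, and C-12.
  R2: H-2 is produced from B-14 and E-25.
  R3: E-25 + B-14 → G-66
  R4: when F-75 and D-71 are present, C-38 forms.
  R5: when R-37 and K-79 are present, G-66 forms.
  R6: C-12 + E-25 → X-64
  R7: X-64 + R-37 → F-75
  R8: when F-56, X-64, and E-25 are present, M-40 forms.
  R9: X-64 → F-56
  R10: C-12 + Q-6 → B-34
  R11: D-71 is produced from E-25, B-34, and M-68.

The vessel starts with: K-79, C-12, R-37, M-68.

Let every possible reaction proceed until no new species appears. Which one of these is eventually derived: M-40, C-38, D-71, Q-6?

M-68, K-79, and C-12 present → E-25 forms (R1).
C-12 and E-25 present → X-64 forms (R6).
X-64 present → F-56 forms (R9).
F-56, X-64, and E-25 present → M-40 forms (R8).
C-38 would need F-75 and D-71 (R4), but D-71 never forms. No rule produces Q-6, and it is not given. D-71 would need E-25, B-34, and M-68 (R11), but B-34 never forms.

M-40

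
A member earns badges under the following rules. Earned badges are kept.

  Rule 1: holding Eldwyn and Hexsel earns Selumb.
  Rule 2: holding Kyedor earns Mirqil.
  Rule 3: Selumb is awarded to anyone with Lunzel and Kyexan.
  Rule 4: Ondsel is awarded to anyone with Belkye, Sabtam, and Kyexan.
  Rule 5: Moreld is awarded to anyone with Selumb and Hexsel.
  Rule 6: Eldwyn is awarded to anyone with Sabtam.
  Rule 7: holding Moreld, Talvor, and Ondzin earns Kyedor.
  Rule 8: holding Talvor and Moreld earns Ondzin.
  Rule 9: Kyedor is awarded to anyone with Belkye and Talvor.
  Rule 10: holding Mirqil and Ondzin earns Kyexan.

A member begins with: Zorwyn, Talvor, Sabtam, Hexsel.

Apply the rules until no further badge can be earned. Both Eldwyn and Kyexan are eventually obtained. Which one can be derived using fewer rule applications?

Eldwyn: With Sabtam, Eldwyn is earned (Rule 6). [1 rule application]
Kyexan: With Sabtam, Eldwyn is earned (Rule 6). With Eldwyn and Hexsel, Selumb is earned (Rule 1). With Selumb and Hexsel, Moreld is earned (Rule 5). With Talvor and Moreld, Ondzin is earned (Rule 8). With Moreld, Talvor, and Ondzin, Kyedor is earned (Rule 7). With Kyedor, Mirqil is earned (Rule 2). With Mirqil and Ondzin, Kyexan is earned (Rule 10). [7 rule applications]
Eldwyn needs fewer.

Eldwyn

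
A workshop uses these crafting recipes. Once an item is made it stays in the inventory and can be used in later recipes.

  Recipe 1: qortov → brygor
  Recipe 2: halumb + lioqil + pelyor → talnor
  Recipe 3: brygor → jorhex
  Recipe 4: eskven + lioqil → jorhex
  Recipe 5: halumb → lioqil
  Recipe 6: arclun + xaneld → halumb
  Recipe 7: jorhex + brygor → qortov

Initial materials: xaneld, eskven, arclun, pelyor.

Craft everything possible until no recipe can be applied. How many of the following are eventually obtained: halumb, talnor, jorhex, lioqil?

arclun + xaneld → halumb (Recipe 6).
Using Recipe 5, halumb makes lioqil.
halumb + lioqil + pelyor → talnor (Recipe 2).
eskven + lioqil → jorhex (Recipe 4).
halumb: reached.
talnor: reached.
jorhex: reached.
lioqil: reached.
All 4 are reached.

4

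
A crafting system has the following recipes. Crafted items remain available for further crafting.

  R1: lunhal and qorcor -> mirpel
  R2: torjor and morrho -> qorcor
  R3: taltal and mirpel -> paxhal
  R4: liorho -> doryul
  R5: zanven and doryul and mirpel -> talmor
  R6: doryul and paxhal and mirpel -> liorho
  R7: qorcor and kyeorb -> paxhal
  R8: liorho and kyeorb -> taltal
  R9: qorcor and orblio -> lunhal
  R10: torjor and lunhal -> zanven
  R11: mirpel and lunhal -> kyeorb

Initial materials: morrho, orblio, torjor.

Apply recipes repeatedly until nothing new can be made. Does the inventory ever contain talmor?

No

talmor would need zanven, doryul, and mirpel (R5), but doryul is never obtained.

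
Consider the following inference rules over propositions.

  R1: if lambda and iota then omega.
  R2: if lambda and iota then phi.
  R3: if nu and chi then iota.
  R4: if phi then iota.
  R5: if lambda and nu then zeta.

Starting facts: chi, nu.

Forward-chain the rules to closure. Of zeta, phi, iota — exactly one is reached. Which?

From nu and chi, R3 gives iota.
zeta would need lambda and nu (R5), but lambda is never established. phi would need lambda and iota (R2), but lambda is never established.

iota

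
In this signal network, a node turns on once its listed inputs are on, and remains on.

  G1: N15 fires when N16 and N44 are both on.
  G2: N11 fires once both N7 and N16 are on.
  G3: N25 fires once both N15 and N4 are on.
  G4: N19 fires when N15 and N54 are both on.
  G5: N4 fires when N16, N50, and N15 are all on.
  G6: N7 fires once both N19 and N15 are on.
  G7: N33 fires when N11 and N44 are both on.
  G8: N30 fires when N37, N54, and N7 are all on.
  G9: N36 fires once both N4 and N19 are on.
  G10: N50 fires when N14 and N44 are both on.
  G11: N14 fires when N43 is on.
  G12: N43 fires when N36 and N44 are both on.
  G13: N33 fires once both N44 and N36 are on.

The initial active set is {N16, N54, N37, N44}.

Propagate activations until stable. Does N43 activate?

N43 would need N36 and N44 (G12), but N36 never turns on.

No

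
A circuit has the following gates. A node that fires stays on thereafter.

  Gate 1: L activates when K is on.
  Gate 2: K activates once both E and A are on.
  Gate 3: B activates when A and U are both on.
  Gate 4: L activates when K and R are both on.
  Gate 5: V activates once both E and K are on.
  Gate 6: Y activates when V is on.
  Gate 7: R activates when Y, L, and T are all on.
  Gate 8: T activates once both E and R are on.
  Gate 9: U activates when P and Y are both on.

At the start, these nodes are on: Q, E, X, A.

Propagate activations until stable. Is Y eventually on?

E and A are on, so K activates (Gate 2).
Gate 5: E and K on → V on.
V is on, so Y activates (Gate 6).

Yes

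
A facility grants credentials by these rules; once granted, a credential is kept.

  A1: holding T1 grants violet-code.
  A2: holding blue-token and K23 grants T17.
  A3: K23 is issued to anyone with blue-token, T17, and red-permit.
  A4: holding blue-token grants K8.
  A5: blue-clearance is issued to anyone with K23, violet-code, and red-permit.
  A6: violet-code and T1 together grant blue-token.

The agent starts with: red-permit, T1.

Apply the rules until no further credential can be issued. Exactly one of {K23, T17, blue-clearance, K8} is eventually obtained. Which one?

Holding T1 grants violet-code (A1).
Holding violet-code and T1 grants blue-token (A6).
Holding blue-token grants K8 (A4).
blue-clearance would need K23, violet-code, and red-permit (A5), but K23 is never granted. K23 would need blue-token, T17, and red-permit (A3), but T17 is never granted. T17 would need blue-token and K23 (A2), but K23 is never granted.

K8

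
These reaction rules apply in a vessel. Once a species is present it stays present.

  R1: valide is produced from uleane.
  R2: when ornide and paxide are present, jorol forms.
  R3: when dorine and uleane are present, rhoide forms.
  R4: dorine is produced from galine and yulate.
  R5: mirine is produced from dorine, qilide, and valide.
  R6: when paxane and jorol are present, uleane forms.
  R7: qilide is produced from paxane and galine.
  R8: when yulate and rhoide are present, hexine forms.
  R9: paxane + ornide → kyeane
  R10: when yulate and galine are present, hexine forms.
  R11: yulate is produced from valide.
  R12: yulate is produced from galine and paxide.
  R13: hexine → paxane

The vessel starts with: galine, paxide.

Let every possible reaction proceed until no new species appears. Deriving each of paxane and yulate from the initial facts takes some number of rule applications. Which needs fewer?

yulate: galine and paxide present → yulate forms (R12). [1 rule application]
paxane: galine and paxide present → yulate forms (R12). yulate and galine present → hexine forms (R10). hexine present → paxane forms (R13). [3 rule applications]
yulate needs fewer.

yulate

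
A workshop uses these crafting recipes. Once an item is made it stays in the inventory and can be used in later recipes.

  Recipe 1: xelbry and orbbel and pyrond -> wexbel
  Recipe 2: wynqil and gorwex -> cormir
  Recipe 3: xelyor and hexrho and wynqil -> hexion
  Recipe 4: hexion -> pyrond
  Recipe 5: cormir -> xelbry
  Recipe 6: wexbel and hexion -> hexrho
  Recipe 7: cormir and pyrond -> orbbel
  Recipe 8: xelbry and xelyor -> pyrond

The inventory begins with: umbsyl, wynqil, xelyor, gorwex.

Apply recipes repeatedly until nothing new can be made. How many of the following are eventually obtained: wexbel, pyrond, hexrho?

Using Recipe 2, wynqil and gorwex make cormir.
cormir -> xelbry (Recipe 5).
xelbry and xelyor -> pyrond (Recipe 8).
Using Recipe 7, cormir and pyrond make orbbel.
xelbry and orbbel and pyrond -> wexbel (Recipe 1).
wexbel: reached.
pyrond: reached.
hexrho would need wexbel and hexion (Recipe 6), but hexion is never obtained.
Reached: wexbel and pyrond — 2 of the 3.

2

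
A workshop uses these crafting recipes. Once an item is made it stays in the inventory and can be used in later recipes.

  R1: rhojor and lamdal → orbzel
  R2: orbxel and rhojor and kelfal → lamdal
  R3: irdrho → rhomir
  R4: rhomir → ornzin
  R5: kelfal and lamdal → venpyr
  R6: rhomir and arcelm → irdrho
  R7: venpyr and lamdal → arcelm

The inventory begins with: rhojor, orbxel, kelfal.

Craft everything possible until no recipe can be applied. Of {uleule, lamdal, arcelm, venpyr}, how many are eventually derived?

orbxel and rhojor and kelfal → lamdal (R2).
kelfal and lamdal → venpyr (R5).
venpyr and lamdal → arcelm (R7).
No rule produces uleule, and it is not given.
lamdal: reached.
arcelm: reached.
venpyr: reached.
Reached: lamdal, arcelm, and venpyr — 3 of the 4.

3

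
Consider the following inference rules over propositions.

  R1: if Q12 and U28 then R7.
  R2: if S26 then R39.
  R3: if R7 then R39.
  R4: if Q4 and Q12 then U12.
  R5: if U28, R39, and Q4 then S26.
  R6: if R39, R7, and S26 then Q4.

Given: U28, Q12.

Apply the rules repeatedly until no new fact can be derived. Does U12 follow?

U12 would need Q4 and Q12 (R4), but Q4 is never established.

No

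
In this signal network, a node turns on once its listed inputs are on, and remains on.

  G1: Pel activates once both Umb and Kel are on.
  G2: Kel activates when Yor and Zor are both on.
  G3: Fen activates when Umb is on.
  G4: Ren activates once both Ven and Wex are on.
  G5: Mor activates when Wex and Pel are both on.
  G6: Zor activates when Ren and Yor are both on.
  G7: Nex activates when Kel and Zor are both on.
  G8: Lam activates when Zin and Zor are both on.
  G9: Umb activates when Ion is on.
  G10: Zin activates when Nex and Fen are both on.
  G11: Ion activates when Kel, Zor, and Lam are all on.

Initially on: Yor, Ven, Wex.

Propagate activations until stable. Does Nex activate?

Yes

G4: Ven and Wex on → Ren on.
G6: Ren and Yor on → Zor on.
Yor and Zor are on, so Kel activates (G2).
Kel and Zor are on, so Nex activates (G7).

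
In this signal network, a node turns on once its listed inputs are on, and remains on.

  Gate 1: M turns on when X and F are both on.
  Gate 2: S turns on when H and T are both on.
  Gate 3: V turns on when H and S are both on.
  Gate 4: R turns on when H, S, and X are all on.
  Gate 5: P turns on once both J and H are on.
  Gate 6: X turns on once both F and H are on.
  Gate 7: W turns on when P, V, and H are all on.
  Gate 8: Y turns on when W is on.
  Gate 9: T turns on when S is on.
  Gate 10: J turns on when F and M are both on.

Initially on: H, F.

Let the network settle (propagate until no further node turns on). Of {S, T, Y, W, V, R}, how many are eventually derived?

S would need H and T (Gate 2), but T never turns on.
T would need S (Gate 9), but S never turns on.
Y would need W (Gate 8), but W never turns on.
W would need P, V, and H (Gate 7), but V never turns on.
V would need H and S (Gate 3), but S never turns on.
R would need H, S, and X (Gate 4), but S never turns on.
None of the 6 are reached.

0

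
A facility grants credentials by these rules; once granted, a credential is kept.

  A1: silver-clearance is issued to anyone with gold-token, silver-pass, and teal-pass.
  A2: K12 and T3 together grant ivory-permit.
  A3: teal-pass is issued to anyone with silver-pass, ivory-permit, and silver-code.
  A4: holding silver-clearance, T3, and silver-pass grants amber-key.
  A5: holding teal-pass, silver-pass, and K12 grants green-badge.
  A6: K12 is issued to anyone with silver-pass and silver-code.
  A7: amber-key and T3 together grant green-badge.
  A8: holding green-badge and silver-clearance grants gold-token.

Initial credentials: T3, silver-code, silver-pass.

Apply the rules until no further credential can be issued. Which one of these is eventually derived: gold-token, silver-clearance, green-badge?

Holding silver-pass and silver-code grants K12 (A6).
Holding K12 and T3 grants ivory-permit (A2).
Holding silver-pass, ivory-permit, and silver-code grants teal-pass (A3).
Holding teal-pass, silver-pass, and K12 grants green-badge (A5).
gold-token would need green-badge and silver-clearance (A8), but silver-clearance is never granted. silver-clearance would need gold-token, silver-pass, and teal-pass (A1), but gold-token is never granted.

green-badge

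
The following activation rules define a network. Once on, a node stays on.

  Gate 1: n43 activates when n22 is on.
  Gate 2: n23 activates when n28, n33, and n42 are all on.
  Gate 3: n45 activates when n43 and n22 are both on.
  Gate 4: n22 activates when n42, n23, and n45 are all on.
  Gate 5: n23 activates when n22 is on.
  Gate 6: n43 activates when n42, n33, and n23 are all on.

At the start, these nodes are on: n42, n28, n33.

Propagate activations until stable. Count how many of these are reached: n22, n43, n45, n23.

2

Gate 2: n28, n33, and n42 on → n23 on.
n42, n33, and n23 are on, so n43 activates (Gate 6).
n22 would need n42, n23, and n45 (Gate 4), but n45 never turns on.
n43: reached.
n45 would need n43 and n22 (Gate 3), but n22 never turns on.
n23: reached.
Reached: n43 and n23 — 2 of the 4.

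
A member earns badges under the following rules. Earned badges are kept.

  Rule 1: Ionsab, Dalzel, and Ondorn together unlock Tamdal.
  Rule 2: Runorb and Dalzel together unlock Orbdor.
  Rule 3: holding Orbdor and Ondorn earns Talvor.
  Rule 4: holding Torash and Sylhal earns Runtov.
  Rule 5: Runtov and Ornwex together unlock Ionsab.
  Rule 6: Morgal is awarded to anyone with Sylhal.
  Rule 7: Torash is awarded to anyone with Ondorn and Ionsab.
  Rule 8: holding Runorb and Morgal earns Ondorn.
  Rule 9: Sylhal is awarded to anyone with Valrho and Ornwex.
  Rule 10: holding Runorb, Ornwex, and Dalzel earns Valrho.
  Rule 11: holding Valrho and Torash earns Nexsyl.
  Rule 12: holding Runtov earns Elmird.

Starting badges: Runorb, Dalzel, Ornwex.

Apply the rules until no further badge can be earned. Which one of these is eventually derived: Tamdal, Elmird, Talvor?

With Runorb and Dalzel, Orbdor is earned (Rule 2).
With Runorb, Ornwex, and Dalzel, Valrho is earned (Rule 10).
With Valrho and Ornwex, Sylhal is earned (Rule 9).
With Sylhal, Morgal is earned (Rule 6).
With Runorb and Morgal, Ondorn is earned (Rule 8).
With Orbdor and Ondorn, Talvor is earned (Rule 3).
Tamdal would need Ionsab, Dalzel, and Ondorn (Rule 1), but Ionsab is never earned. Elmird would need Runtov (Rule 12), but Runtov is never earned.

Talvor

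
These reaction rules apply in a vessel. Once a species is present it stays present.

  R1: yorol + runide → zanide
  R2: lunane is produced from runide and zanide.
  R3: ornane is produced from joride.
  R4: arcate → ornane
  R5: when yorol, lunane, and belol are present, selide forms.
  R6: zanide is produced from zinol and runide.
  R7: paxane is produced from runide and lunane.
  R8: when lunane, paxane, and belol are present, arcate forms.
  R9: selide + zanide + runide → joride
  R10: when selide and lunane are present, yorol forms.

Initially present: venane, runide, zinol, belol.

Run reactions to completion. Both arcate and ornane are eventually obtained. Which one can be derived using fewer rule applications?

arcate

arcate: zinol and runide present → zanide forms (R6). runide and zanide present → lunane forms (R2). runide and lunane present → paxane forms (R7). lunane, paxane, and belol present → arcate forms (R8). [4 rule applications]
ornane: zinol and runide present → zanide forms (R6). runide and zanide present → lunane forms (R2). runide and lunane present → paxane forms (R7). lunane, paxane, and belol present → arcate forms (R8). arcate present → ornane forms (R4). [5 rule applications]
arcate needs fewer.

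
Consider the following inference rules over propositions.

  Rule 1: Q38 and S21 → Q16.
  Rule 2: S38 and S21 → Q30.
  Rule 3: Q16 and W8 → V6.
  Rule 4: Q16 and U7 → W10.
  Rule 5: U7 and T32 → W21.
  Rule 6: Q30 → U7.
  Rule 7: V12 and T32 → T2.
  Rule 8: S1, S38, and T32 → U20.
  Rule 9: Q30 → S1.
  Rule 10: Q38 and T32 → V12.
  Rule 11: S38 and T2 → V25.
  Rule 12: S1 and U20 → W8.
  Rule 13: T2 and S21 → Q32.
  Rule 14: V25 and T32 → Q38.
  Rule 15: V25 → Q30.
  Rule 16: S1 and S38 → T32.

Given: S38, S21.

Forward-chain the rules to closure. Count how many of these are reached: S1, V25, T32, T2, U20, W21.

From S38 and S21, Rule 2 gives Q30.
Q30 holds, so S1 follows (Rule 9).
From Q30, Rule 6 gives U7.
From S1 and S38, Rule 16 gives T32.
From S1, S38, and T32, Rule 8 gives U20.
From U7 and T32, Rule 5 gives W21.
S1: reached.
V25 would need S38 and T2 (Rule 11), but T2 is never established.
T32: reached.
T2 would need V12 and T32 (Rule 7), but V12 is never established.
U20: reached.
W21: reached.
Reached: S1, T32, U20, and W21 — 4 of the 6.

4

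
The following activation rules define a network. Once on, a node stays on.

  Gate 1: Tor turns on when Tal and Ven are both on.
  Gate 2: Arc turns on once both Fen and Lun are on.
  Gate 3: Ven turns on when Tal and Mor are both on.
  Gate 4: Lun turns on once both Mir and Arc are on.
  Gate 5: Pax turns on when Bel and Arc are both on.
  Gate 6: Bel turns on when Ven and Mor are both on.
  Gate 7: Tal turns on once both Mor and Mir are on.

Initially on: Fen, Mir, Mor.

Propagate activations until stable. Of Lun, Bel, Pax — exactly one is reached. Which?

Bel

Gate 7: Mor and Mir on → Tal on.
Gate 3: Tal and Mor on → Ven on.
Gate 6: Ven and Mor on → Bel on.
Lun would need Mir and Arc (Gate 4), but Arc never turns on. Pax would need Bel and Arc (Gate 5), but Arc never turns on.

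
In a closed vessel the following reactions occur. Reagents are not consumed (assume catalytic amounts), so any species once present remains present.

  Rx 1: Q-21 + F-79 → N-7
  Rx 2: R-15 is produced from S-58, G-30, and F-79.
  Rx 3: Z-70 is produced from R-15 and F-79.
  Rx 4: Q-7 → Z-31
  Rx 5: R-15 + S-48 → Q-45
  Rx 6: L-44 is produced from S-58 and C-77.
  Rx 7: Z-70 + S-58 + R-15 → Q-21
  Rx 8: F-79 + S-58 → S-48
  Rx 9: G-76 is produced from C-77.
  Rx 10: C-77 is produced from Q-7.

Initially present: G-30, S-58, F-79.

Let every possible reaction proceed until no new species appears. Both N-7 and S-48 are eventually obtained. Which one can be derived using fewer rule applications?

S-48: F-79 and S-58 present → S-48 forms (Rx 8). [1 rule application]
N-7: S-58, G-30, and F-79 present → R-15 forms (Rx 2). R-15 and F-79 present → Z-70 forms (Rx 3). Z-70, S-58, and R-15 present → Q-21 forms (Rx 7). Q-21 and F-79 present → N-7 forms (Rx 1). [4 rule applications]
S-48 needs fewer.

S-48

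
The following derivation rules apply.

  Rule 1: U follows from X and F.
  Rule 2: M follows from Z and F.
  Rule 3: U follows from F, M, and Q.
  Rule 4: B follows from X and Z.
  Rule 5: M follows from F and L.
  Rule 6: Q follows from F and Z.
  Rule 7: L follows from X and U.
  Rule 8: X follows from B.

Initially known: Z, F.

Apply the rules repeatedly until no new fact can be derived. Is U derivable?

From Z and F, Rule 2 gives M.
From F and Z, Rule 6 gives Q.
F, M, and Q hold, so U follows (Rule 3).

Yes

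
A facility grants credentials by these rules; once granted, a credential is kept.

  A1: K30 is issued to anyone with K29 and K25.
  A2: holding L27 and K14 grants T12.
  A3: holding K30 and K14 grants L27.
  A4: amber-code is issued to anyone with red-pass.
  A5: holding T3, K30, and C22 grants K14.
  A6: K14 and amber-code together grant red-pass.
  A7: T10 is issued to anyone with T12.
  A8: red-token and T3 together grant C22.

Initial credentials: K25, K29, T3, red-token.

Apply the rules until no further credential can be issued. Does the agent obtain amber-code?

amber-code would need red-pass (A4), but red-pass is never granted.

No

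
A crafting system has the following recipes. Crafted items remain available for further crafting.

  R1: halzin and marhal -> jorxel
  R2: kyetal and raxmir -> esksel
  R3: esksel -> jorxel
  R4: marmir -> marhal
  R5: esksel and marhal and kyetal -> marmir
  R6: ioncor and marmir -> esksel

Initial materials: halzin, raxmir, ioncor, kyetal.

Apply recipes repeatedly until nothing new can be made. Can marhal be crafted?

marhal would need marmir (R4), but marmir is never obtained.

No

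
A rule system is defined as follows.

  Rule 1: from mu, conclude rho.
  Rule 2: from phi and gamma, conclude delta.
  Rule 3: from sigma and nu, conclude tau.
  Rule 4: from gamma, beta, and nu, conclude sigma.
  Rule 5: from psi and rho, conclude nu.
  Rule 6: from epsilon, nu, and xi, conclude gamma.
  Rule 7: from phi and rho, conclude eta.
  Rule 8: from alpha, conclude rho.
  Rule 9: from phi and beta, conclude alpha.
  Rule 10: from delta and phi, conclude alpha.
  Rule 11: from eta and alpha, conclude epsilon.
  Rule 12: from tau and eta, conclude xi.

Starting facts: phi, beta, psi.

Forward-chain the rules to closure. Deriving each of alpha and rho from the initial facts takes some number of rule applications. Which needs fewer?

alpha: From phi and beta, Rule 9 gives alpha. [1 rule application]
rho: From phi and beta, Rule 9 gives alpha. alpha holds, so rho follows (Rule 8). [2 rule applications]
alpha needs fewer.

alpha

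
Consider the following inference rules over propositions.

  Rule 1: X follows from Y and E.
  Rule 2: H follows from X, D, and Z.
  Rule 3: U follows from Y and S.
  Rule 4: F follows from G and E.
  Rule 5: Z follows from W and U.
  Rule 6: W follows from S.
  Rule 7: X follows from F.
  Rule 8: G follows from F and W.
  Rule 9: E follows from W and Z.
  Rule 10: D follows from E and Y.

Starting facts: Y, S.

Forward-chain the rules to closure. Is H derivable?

Yes

S holds, so W follows (Rule 6).
Y and S hold, so U follows (Rule 3).
From W and U, Rule 5 gives Z.
W and Z hold, so E follows (Rule 9).
From Y and E, Rule 1 gives X.
From E and Y, Rule 10 gives D.
X, D, and Z hold, so H follows (Rule 2).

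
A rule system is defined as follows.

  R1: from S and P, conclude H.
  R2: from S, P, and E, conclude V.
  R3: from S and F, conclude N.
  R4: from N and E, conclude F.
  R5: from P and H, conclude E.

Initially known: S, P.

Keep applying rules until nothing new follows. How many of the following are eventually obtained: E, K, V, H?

3

S and P hold, so H follows (R1).
P and H hold, so E follows (R5).
S, P, and E hold, so V follows (R2).
E: reached.
No rule produces K, and it is not given.
V: reached.
H: reached.
Reached: E, V, and H — 3 of the 4.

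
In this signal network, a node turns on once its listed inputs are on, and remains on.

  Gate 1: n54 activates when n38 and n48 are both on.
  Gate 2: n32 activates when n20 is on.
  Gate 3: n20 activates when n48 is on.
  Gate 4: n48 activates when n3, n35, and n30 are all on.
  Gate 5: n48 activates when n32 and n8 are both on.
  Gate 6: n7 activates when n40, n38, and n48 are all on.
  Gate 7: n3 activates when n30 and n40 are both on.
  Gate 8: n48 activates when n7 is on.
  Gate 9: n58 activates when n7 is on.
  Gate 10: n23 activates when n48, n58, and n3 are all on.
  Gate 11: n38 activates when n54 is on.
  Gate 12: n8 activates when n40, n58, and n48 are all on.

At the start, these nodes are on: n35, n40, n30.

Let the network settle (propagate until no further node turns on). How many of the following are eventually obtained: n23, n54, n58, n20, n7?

1

n30 and n40 are on, so n3 activates (Gate 7).
n3, n35, and n30 are on, so n48 activates (Gate 4).
n48 is on, so n20 activates (Gate 3).
n23 would need n48, n58, and n3 (Gate 10), but n58 never turns on.
n54 would need n38 and n48 (Gate 1), but n38 never turns on.
n58 would need n7 (Gate 9), but n7 never turns on.
n20: reached.
n7 would need n40, n38, and n48 (Gate 6), but n38 never turns on.
Reached: n20 — 1 of the 5.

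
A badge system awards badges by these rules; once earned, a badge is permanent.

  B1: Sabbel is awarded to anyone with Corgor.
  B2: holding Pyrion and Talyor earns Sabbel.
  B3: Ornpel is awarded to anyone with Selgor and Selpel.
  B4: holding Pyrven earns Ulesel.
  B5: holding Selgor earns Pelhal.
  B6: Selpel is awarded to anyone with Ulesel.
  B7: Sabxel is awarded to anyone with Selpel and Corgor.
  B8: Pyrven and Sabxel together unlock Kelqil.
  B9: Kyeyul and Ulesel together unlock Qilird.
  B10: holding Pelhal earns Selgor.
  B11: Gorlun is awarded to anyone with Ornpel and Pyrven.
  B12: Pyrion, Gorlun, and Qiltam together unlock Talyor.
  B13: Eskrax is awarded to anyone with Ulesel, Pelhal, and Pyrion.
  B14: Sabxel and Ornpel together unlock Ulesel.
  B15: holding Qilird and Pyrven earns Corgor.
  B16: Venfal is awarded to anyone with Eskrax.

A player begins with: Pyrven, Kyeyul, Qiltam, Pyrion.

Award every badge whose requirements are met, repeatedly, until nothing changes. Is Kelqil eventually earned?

Yes

With Pyrven, Ulesel is earned (B4).
With Ulesel, Selpel is earned (B6).
With Kyeyul and Ulesel, Qilird is earned (B9).
With Qilird and Pyrven, Corgor is earned (B15).
With Selpel and Corgor, Sabxel is earned (B7).
With Pyrven and Sabxel, Kelqil is earned (B8).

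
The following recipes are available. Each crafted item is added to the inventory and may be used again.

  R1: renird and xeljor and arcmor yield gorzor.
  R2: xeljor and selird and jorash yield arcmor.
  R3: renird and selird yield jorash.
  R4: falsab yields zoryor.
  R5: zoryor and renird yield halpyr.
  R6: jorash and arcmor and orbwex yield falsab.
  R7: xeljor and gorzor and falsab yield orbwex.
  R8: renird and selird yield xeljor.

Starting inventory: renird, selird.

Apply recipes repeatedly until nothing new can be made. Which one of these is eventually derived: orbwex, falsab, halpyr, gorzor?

gorzor

Using R3, renird and selird make jorash.
renird and selird → xeljor (R8).
xeljor and selird and jorash → arcmor (R2).
renird and xeljor and arcmor → gorzor (R1).
orbwex would need xeljor, gorzor, and falsab (R7), but falsab is never obtained. halpyr would need zoryor and renird (R5), but zoryor is never obtained. falsab would need jorash, arcmor, and orbwex (R6), but orbwex is never obtained.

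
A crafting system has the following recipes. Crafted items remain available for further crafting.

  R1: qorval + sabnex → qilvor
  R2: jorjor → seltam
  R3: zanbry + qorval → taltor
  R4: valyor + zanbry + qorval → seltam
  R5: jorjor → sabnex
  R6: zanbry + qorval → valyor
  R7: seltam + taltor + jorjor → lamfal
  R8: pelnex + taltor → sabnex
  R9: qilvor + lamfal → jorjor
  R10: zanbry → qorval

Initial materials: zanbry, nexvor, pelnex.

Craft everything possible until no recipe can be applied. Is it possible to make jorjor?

jorjor would need qilvor and lamfal (R9), but lamfal is never obtained.

No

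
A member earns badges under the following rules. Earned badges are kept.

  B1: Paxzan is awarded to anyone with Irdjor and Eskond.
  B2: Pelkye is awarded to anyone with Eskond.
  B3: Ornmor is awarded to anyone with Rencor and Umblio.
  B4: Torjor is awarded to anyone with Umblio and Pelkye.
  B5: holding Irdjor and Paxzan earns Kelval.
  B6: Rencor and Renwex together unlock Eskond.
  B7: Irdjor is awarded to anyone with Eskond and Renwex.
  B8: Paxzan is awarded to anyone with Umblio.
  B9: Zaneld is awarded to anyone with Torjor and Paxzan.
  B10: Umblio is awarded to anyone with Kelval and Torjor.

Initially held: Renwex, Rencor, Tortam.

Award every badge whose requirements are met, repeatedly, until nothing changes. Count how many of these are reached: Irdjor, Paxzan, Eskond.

3

With Rencor and Renwex, Eskond is earned (B6).
With Eskond and Renwex, Irdjor is earned (B7).
With Irdjor and Eskond, Paxzan is earned (B1).
Irdjor: reached.
Paxzan: reached.
Eskond: reached.
All 3 are reached.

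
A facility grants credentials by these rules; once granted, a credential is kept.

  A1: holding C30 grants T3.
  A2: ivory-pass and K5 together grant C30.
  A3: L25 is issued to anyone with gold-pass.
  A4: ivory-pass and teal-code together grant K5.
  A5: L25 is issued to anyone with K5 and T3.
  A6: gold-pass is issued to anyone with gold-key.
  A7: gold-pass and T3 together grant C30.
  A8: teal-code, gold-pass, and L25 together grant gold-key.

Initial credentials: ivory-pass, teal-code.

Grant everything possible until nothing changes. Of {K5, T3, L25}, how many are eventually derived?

3

Holding ivory-pass and teal-code grants K5 (A4).
Holding ivory-pass and K5 grants C30 (A2).
Holding C30 grants T3 (A1).
Holding K5 and T3 grants L25 (A5).
K5: reached.
T3: reached.
L25: reached.
All 3 are reached.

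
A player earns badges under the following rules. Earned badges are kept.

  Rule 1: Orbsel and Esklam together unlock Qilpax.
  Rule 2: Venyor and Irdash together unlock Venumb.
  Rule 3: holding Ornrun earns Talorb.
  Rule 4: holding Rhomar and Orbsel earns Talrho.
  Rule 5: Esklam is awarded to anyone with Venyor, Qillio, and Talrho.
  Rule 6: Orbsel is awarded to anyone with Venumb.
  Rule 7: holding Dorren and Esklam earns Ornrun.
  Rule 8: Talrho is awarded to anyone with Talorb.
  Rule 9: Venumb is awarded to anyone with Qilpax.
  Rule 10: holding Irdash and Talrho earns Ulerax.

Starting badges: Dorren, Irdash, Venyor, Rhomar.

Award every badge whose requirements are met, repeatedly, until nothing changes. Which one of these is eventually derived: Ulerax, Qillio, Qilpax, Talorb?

With Venyor and Irdash, Venumb is earned (Rule 2).
With Venumb, Orbsel is earned (Rule 6).
With Rhomar and Orbsel, Talrho is earned (Rule 4).
With Irdash and Talrho, Ulerax is earned (Rule 10).
Talorb would need Ornrun (Rule 3), but Ornrun is never earned. Qilpax would need Orbsel and Esklam (Rule 1), but Esklam is never earned. No rule produces Qillio, and it is not given.

Ulerax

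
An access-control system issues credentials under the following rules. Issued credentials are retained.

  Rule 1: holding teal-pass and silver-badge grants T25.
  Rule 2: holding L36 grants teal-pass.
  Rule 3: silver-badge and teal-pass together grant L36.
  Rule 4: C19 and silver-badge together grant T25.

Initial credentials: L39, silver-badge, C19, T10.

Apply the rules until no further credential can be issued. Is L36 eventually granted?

L36 would need silver-badge and teal-pass (Rule 3), but teal-pass is never granted.

No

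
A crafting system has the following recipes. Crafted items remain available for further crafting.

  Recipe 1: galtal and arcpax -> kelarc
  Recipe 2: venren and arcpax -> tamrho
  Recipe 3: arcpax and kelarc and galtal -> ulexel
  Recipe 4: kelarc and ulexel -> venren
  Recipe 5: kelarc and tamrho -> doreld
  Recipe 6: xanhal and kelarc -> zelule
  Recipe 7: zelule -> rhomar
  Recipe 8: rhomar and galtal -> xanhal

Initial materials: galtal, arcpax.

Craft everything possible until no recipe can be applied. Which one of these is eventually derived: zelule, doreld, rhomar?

doreld

galtal and arcpax -> kelarc (Recipe 1).
Using Recipe 3, arcpax, kelarc, and galtal make ulexel.
kelarc and ulexel -> venren (Recipe 4).
Using Recipe 2, venren and arcpax make tamrho.
kelarc and tamrho -> doreld (Recipe 5).
rhomar would need zelule (Recipe 7), but zelule is never obtained. zelule would need xanhal and kelarc (Recipe 6), but xanhal is never obtained.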